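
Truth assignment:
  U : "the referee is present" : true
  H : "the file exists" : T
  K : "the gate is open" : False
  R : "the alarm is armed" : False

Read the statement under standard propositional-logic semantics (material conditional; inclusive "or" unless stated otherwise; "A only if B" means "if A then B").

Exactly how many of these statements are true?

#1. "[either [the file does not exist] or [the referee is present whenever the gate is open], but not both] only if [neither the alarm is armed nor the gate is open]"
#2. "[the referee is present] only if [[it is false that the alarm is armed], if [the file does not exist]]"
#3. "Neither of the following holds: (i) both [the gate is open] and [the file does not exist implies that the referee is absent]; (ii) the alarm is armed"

3

#1: Parsed as (¬H ⊕ (K → U)) → (R ↓ K)

¬H = ¬T = F
K → U = F → T = T
¬H ⊕ (K → U) = F ⊕ T = T
R ↓ K = F ↓ F = T
(¬H ⊕ (K → U)) → (R ↓ K) = T → T = T
So #1 is true.

#2: In symbols: U → (¬H → ¬R)

¬H = ¬T = F
¬R = ¬F = T
¬H → ¬R = F → T = T
U → (¬H → ¬R) = T → T = T
Hence #2 is true.

#3: This is (K ∧ (¬H → ¬U)) ↓ R.

¬H = ¬T = F
¬U = ¬T = F
¬H → ¬U = F → F = T
K ∧ (¬H → ¬U) = F ∧ T = F
(K ∧ (¬H → ¬U)) ↓ R = F ↓ F = T
So #3 is true.

Count: 3.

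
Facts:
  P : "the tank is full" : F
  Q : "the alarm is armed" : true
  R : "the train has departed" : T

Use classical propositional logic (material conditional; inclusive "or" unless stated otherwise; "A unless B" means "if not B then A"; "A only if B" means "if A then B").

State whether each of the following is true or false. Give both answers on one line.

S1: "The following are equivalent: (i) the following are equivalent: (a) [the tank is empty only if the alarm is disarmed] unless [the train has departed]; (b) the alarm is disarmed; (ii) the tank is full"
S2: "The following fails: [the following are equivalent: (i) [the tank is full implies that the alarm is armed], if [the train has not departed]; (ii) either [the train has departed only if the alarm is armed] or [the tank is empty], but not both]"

S1: This is (((~P -> ~Q) | R) <-> ~Q) <-> P.

~P = ~F = T
~Q = ~T = F
~P -> ~Q = T -> F = F
(~P -> ~Q) | R = F | T = T
~Q = ~T = F
((~P -> ~Q) | R) <-> ~Q = T <-> F = F
(((~P -> ~Q) | R) <-> ~Q) <-> P = F <-> F = T
So S1 is true.

S2: Formalization: ~((~R -> (P -> Q)) <-> ((R -> Q) xor ~P))

~R = ~T = F
P -> Q = F -> T = T
~R -> (P -> Q) = F -> T = T
R -> Q = T -> T = T
~P = ~F = T
(R -> Q) xor ~P = T xor T = F
(~R -> (P -> Q)) <-> ((R -> Q) xor ~P) = T <-> F = F
~((~R -> (P -> Q)) <-> ((R -> Q) xor ~P)) = ~F = T
So S2 is true.

S1 True; S2 True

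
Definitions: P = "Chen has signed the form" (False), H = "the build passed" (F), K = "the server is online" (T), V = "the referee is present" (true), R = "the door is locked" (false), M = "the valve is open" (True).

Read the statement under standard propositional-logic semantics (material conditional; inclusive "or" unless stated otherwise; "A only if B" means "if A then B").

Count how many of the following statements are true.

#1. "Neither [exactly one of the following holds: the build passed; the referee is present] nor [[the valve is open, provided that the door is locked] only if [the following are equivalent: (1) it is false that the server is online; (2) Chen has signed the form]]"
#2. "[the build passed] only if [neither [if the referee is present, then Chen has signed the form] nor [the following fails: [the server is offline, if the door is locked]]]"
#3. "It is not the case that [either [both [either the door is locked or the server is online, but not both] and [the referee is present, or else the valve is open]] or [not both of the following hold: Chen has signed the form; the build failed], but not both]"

#1: This is (H ⊕ V) ↓ ((R → M) → (¬K ↔ P)).

H ⊕ V = F ⊕ T = T
R → M = F → T = T
¬K = ¬T = F
¬K ↔ P = F ↔ F = T
(R → M) → (¬K ↔ P) = T → T = T
(H ⊕ V) ↓ ((R → M) → (¬K ↔ P)) = T ↓ T = F
So #1 is false.

#2: In symbols: H → ((V → P) ↓ ¬(R → ¬K))

V → P = T → F = F
¬K = ¬T = F
R → ¬K = F → F = T
¬(R → ¬K) = ¬T = F
(V → P) ↓ ¬(R → ¬K) = F ↓ F = T
H → ((V → P) ↓ ¬(R → ¬K)) = F → T = T
Thus #2 is true.

#3: This is ¬(((R ⊕ K) ∧ (V ∨ M)) ⊕ (P ↑ ¬H)).

R ⊕ K = F ⊕ T = T
V ∨ M = T ∨ T = T
(R ⊕ K) ∧ (V ∨ M) = T ∧ T = T
¬H = ¬F = T
P ↑ ¬H = F ↑ T = T
((R ⊕ K) ∧ (V ∨ M)) ⊕ (P ↑ ¬H) = T ⊕ T = F
¬(((R ⊕ K) ∧ (V ∨ M)) ⊕ (P ↑ ¬H)) = ¬F = T
So #3 is true.

Count: 2.

2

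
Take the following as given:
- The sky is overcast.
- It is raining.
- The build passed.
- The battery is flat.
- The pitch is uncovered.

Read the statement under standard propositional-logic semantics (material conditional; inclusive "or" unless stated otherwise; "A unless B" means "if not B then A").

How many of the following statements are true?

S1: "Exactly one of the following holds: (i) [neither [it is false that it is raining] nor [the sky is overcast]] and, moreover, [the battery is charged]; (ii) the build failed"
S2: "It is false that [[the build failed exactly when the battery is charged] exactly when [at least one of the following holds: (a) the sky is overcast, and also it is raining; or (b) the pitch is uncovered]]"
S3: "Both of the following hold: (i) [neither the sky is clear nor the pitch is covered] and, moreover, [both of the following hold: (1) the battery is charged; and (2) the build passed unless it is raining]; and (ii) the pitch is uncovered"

0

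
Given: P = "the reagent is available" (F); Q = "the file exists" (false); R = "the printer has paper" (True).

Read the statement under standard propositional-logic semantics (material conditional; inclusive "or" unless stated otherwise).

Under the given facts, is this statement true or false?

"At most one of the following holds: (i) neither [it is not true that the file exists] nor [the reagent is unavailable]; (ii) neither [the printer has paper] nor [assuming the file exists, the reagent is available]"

True

Parsed as (not Q nor not P) nand (R nor (Q -> P))

not Q = not False = True
not P = not False = True
not Q nor not P = True nor True = False
Q -> P = False -> False = True
R nor (Q -> P) = True nor True = False
(not Q nor not P) nand (R nor (Q -> P)) = False nand False = True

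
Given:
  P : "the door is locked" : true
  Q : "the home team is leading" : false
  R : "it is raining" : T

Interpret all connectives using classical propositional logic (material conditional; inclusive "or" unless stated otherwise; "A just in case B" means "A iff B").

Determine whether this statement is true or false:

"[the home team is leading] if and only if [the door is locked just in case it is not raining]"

The statement is true.

In symbols: Q <-> (P <-> ~R)

~R = ~T = F
P <-> ~R = T <-> F = F
Q <-> (P <-> ~R) = F <-> F = T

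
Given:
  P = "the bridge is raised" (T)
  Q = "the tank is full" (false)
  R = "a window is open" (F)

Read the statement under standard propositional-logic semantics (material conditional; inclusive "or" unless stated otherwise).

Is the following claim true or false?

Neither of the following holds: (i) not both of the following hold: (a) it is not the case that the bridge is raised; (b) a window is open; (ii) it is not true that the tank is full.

False.

Formalization: (~P nand R) nor ~Q

~P = ~T = F
~P nand R = F nand F = T
~Q = ~F = T
(~P nand R) nor ~Q = T nor T = F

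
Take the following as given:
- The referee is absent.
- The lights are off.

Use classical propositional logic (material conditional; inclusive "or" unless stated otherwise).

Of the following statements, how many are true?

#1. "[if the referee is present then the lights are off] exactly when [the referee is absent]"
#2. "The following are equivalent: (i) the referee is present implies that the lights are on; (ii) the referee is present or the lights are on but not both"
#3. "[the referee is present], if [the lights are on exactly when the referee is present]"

1

Let P = "the referee is present" (F), Q = "the lights are on" (F).

#1: Parsed as (P → ¬Q) ↔ ¬P

¬Q = ¬F = T
P → ¬Q = F → T = T
¬P = ¬F = T
(P → ¬Q) ↔ ¬P = T ↔ T = T
Hence #1 is true.

#2: Parsed as (P → Q) ↔ (P ⊕ Q)

P → Q = F → F = T
P ⊕ Q = F ⊕ F = F
(P → Q) ↔ (P ⊕ Q) = T ↔ F = F
So #2 is false.

#3: This is (Q ↔ P) → P.

Q ↔ P = F ↔ F = T
(Q ↔ P) → P = T → F = F
Hence #3 is false.

1 of the 3 statements is true (#1).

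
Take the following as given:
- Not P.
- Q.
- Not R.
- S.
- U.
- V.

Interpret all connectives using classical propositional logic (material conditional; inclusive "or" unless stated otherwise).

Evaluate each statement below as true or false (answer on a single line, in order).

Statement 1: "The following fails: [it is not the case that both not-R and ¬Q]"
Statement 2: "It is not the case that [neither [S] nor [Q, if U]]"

Statement 1: In symbols: ~(~R nand ~Q)

~R = ~F = T
~Q = ~T = F
~R nand ~Q = T nand F = T
~(~R nand ~Q) = ~T = F
Hence Statement 1 is false.

Statement 2: In symbols: ~(S nor (U -> Q))

U -> Q = T -> T = T
S nor (U -> Q) = T nor T = F
~(S nor (U -> Q)) = ~F = T
Hence Statement 2 is true.

Statement 1 False / Statement 2 True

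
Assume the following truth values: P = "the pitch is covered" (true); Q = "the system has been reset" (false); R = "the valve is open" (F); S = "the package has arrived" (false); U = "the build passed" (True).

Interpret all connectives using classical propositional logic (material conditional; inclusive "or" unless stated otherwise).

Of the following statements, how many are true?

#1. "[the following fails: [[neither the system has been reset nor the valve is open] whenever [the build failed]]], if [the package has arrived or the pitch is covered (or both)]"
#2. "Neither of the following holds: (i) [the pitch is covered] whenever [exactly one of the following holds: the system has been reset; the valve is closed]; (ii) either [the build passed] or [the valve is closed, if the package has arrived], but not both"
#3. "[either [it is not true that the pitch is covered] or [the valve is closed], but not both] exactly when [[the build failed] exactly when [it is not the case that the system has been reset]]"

#1: In symbols: (S ∨ P) → ¬(¬U → (Q ↓ R))

S ∨ P = F ∨ T = T
¬U = ¬T = F
Q ↓ R = F ↓ F = T
¬U → (Q ↓ R) = F → T = T
¬(¬U → (Q ↓ R)) = ¬T = F
(S ∨ P) → ¬(¬U → (Q ↓ R)) = T → F = F
So #1 is false.

#2: Formalization: ((Q ⊕ ¬R) → P) ↓ (U ⊕ (S → ¬R))

¬R = ¬F = T
Q ⊕ ¬R = F ⊕ T = T
(Q ⊕ ¬R) → P = T → T = T
¬R = ¬F = T
S → ¬R = F → T = T
U ⊕ (S → ¬R) = T ⊕ T = F
((Q ⊕ ¬R) → P) ↓ (U ⊕ (S → ¬R)) = T ↓ F = F
Hence #2 is false.

#3: This is (¬P ⊕ ¬R) ↔ (¬U ↔ ¬Q).

¬P = ¬T = F
¬R = ¬F = T
¬P ⊕ ¬R = F ⊕ T = T
¬U = ¬T = F
¬Q = ¬F = T
¬U ↔ ¬Q = F ↔ T = F
(¬P ⊕ ¬R) ↔ (¬U ↔ ¬Q) = T ↔ F = F
Hence #3 is false.

0 of the 3 statements are true (none).

0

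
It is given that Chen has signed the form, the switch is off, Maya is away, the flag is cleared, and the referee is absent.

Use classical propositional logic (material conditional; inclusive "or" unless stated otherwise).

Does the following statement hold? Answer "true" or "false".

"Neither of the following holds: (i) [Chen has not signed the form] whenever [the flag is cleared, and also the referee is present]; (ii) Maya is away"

False

Let L = "the flag is set" (False), D = "the referee is present" (False), K = "Chen has signed the form" (True), W = "Maya is at home" (False).
In symbols: ((not L and D) -> not K) nor not W

not L = not False = True
not L and D = True and False = False
not K = not True = False
(not L and D) -> not K = False -> False = True
not W = not False = True
((not L and D) -> not K) nor not W = True nor True = False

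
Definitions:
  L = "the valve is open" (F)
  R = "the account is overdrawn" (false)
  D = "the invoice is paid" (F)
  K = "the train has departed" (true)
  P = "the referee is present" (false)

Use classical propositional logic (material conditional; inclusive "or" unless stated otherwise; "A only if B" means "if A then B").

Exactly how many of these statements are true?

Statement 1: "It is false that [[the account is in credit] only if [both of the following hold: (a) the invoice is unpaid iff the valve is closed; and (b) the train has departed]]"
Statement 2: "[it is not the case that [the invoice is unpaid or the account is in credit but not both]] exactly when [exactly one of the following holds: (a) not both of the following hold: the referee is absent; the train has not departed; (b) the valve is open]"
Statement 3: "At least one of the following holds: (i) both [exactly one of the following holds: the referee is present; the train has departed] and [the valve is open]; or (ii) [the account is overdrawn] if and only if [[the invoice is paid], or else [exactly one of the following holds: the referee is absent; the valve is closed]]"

2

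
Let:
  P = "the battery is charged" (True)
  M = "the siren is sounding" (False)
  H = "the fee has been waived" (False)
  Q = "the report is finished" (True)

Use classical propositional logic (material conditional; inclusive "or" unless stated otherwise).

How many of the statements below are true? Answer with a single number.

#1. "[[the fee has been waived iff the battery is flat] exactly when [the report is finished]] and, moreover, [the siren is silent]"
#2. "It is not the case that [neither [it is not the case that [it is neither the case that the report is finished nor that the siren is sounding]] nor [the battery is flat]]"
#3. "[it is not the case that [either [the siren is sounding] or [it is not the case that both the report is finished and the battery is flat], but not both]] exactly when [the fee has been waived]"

#1: In symbols: ((H iff not P) iff Q) and not M

not P = not True = False
H iff not P = False iff False = True
(H iff not P) iff Q = True iff True = True
not M = not False = True
((H iff not P) iff Q) and not M = True and True = True
So #1 is true.

#2: Formalization: not (not (Q nor M) nor not P)

Q nor M = True nor False = False
not (Q nor M) = not False = True
not P = not True = False
not (Q nor M) nor not P = True nor False = False
not (not (Q nor M) nor not P) = not False = True
So #2 is true.

#3: This is not (M xor (Q nand not P)) iff H.

not P = not True = False
Q nand not P = True nand False = True
M xor (Q nand not P) = False xor True = True
not (M xor (Q nand not P)) = not True = False
not (M xor (Q nand not P)) iff H = False iff False = True
Hence #3 is true.

3 of the 3 statements are true (#1, #2, #3).

3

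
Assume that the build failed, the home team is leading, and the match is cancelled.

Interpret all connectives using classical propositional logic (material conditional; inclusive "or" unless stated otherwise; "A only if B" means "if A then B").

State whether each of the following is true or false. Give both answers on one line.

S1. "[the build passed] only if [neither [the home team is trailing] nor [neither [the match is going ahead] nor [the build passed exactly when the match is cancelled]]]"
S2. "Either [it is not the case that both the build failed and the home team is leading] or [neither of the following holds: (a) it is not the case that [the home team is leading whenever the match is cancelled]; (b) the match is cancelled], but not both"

S1 T; S2 F

Let M = "the build passed" (F), N = "the home team is leading" (T), L = "the match is cancelled" (T).

S1: In symbols: M → (¬N ↓ (¬L ↓ (M ↔ L)))

¬N = ¬T = F
¬L = ¬T = F
M ↔ L = F ↔ T = F
¬L ↓ (M ↔ L) = F ↓ F = T
¬N ↓ (¬L ↓ (M ↔ L)) = F ↓ T = F
M → (¬N ↓ (¬L ↓ (M ↔ L))) = F → F = T
So S1 is true.

S2: In symbols: (¬M ↑ N) ⊕ (¬(L → N) ↓ L)

¬M = ¬F = T
¬M ↑ N = T ↑ T = F
L → N = T → T = T
¬(L → N) = ¬T = F
¬(L → N) ↓ L = F ↓ T = F
(¬M ↑ N) ⊕ (¬(L → N) ↓ L) = F ⊕ F = F
So S2 is false.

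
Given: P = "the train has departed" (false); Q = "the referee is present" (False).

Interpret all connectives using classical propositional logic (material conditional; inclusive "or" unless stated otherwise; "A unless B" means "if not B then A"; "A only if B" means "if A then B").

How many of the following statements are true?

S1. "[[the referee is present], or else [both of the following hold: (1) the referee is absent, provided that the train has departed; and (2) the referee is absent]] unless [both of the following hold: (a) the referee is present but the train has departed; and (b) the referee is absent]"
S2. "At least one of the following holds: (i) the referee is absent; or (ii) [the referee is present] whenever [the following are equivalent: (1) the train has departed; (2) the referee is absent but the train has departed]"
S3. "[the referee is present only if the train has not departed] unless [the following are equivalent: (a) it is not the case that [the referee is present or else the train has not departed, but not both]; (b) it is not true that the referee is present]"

3

S1: This is (Q or ((P -> not Q) and not Q)) or ((Q and P) and not Q).

not Q = not False = True
P -> not Q = False -> True = True
not Q = not False = True
(P -> not Q) and not Q = True and True = True
Q or ((P -> not Q) and not Q) = False or True = True
Q and P = False and False = False
not Q = not False = True
(Q and P) and not Q = False and True = False
(Q or ((P -> not Q) and not Q)) or ((Q and P) and not Q) = True or False = True
Thus S1 is true.

S2: In symbols: not Q or ((P iff (not Q and P)) -> Q)

not Q = not False = True
not Q = not False = True
not Q and P = True and False = False
P iff (not Q and P) = False iff False = True
(P iff (not Q and P)) -> Q = True -> False = False
not Q or ((P iff (not Q and P)) -> Q) = True or False = True
Thus S2 is true.

S3: Parsed as (Q -> not P) or (not (Q xor not P) iff not Q)

not P = not False = True
Q -> not P = False -> True = True
not P = not False = True
Q xor not P = False xor True = True
not (Q xor not P) = not True = False
not Q = not False = True
not (Q xor not P) iff not Q = False iff True = False
(Q -> not P) or (not (Q xor not P) iff not Q) = True or False = True
Hence S3 is true.

Count: 3.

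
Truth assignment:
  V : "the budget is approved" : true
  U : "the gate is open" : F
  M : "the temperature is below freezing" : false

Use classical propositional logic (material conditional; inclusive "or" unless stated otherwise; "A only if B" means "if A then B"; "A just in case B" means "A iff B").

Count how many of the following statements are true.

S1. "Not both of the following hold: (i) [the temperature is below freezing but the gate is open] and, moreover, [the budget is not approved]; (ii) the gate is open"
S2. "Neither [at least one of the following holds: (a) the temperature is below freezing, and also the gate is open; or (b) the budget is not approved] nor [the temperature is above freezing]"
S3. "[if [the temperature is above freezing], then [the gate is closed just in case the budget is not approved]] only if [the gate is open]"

S1: This is ((M ∧ U) ∧ ¬V) ↑ U.

M ∧ U = F ∧ F = F
¬V = ¬T = F
(M ∧ U) ∧ ¬V = F ∧ F = F
((M ∧ U) ∧ ¬V) ↑ U = F ↑ F = T
So S1 is true.

S2: This is ((M ∧ U) ∨ ¬V) ↓ ¬M.

M ∧ U = F ∧ F = F
¬V = ¬T = F
(M ∧ U) ∨ ¬V = F ∨ F = F
¬M = ¬F = T
((M ∧ U) ∨ ¬V) ↓ ¬M = F ↓ T = F
Hence S2 is false.

S3: Formalization: (¬M → (¬U ↔ ¬V)) → U

¬M = ¬F = T
¬U = ¬F = T
¬V = ¬T = F
¬U ↔ ¬V = T ↔ F = F
¬M → (¬U ↔ ¬V) = T → F = F
(¬M → (¬U ↔ ¬V)) → U = F → F = T
So S3 is true.

2 of the 3 statements are true (S1, S3).

2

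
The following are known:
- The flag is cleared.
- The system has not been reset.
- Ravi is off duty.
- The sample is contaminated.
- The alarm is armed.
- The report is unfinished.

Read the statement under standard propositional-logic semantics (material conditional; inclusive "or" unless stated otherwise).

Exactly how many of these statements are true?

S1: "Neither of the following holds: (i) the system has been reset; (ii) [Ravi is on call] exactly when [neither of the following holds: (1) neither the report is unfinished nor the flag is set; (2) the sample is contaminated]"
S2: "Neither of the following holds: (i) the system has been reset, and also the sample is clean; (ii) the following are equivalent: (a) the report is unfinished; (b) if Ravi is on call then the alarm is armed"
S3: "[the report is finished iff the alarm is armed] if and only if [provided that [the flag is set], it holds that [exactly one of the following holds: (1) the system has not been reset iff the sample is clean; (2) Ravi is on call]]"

Let S = "the system has been reset" (False), R = "Ravi is on call" (False), K = "the report is finished" (False), P = "the flag is set" (False), L = "the sample is contaminated" (True), M = "the alarm is armed" (True).

S1: In symbols: S nor (R iff ((not K nor P) nor L))

not K = not False = True
not K nor P = True nor False = False
(not K nor P) nor L = False nor True = False
R iff ((not K nor P) nor L) = False iff False = True
S nor (R iff ((not K nor P) nor L)) = False nor True = False
Hence S1 is false.

S2: This is (S and not L) nor (not K iff (R -> M)).

not L = not True = False
S and not L = False and False = False
not K = not False = True
R -> M = False -> True = True
not K iff (R -> M) = True iff True = True
(S and not L) nor (not K iff (R -> M)) = False nor True = False
Thus S2 is false.

S3: This is (K iff M) iff (P -> ((not S iff not L) xor R)).

K iff M = False iff True = False
not S = not False = True
not L = not True = False
not S iff not L = True iff False = False
(not S iff not L) xor R = False xor False = False
P -> ((not S iff not L) xor R) = False -> False = True
(K iff M) iff (P -> ((not S iff not L) xor R)) = False iff True = False
Hence S3 is false.

True statements: 0 (none).

0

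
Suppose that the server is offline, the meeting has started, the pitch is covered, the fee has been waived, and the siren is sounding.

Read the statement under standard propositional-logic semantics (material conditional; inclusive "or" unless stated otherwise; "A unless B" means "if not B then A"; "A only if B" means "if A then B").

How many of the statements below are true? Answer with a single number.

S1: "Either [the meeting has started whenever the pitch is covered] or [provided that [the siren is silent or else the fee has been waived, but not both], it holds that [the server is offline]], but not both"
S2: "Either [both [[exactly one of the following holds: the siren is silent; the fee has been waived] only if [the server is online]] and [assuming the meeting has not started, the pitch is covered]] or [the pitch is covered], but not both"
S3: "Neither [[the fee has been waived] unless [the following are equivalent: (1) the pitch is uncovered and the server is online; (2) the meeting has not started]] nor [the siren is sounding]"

1

Let R = "the pitch is covered" (True), Q = "the meeting has started" (True), U = "the siren is sounding" (True), S = "the fee has been waived" (True), P = "the server is online" (False).

S1: Formalization: (R -> Q) xor ((not U xor S) -> not P)

R -> Q = True -> True = True
not U = not True = False
not U xor S = False xor True = True
not P = not False = True
(not U xor S) -> not P = True -> True = True
(R -> Q) xor ((not U xor S) -> not P) = True xor True = False
So S1 is false.

S2: Parsed as (((not U xor S) -> P) and (not Q -> R)) xor R

not U = not True = False
not U xor S = False xor True = True
(not U xor S) -> P = True -> False = False
not Q = not True = False
not Q -> R = False -> True = True
((not U xor S) -> P) and (not Q -> R) = False and True = False
(((not U xor S) -> P) and (not Q -> R)) xor R = False xor True = True
Hence S2 is true.

S3: This is (S or ((not R and P) iff not Q)) nor U.

not R = not True = False
not R and P = False and False = False
not Q = not True = False
(not R and P) iff not Q = False iff False = True
S or ((not R and P) iff not Q) = True or True = True
(S or ((not R and P) iff not Q)) nor U = True nor True = False
Thus S3 is false.

True statements: 1 (S2).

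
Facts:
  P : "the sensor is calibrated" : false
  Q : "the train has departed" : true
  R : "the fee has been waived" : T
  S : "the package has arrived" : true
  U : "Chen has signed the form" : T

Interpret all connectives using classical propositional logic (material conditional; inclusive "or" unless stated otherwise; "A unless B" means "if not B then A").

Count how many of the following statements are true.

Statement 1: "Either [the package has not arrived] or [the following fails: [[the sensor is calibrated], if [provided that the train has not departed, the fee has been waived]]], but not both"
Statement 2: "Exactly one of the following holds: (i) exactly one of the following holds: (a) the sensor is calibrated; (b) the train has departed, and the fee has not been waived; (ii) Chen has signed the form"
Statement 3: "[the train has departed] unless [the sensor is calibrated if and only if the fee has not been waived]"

3

Statement 1: In symbols: ~S xor ~((~Q -> R) -> P)

~S = ~T = F
~Q = ~T = F
~Q -> R = F -> T = T
(~Q -> R) -> P = T -> F = F
~((~Q -> R) -> P) = ~F = T
~S xor ~((~Q -> R) -> P) = F xor T = T
Thus Statement 1 is true.

Statement 2: This is (P xor (Q & ~R)) xor U.

~R = ~T = F
Q & ~R = T & F = F
P xor (Q & ~R) = F xor F = F
(P xor (Q & ~R)) xor U = F xor T = T
Hence Statement 2 is true.

Statement 3: Formalization: Q | (P <-> ~R)

~R = ~T = F
P <-> ~R = F <-> F = T
Q | (P <-> ~R) = T | T = T
Thus Statement 3 is true.

Count: 3.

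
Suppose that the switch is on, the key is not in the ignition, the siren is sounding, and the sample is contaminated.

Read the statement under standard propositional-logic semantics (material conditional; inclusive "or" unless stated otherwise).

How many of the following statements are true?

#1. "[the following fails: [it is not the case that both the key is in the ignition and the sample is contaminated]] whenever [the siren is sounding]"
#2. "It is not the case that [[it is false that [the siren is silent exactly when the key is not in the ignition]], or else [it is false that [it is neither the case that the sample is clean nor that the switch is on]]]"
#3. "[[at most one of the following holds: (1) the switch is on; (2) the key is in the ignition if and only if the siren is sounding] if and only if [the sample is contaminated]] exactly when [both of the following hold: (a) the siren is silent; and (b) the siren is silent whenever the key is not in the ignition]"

Let V = "the siren is sounding" (T), D = "the key is in the ignition" (F), R = "the sample is contaminated" (T), M = "the switch is on" (T).

#1: In symbols: V → ¬(D ↑ R)

D ↑ R = F ↑ T = T
¬(D ↑ R) = ¬T = F
V → ¬(D ↑ R) = T → F = F
Thus #1 is false.

#2: Formalization: ¬(¬(¬V ↔ ¬D) ∨ ¬(¬R ↓ M))

¬V = ¬T = F
¬D = ¬F = T
¬V ↔ ¬D = F ↔ T = F
¬(¬V ↔ ¬D) = ¬F = T
¬R = ¬T = F
¬R ↓ M = F ↓ T = F
¬(¬R ↓ M) = ¬F = T
¬(¬V ↔ ¬D) ∨ ¬(¬R ↓ M) = T ∨ T = T
¬(¬(¬V ↔ ¬D) ∨ ¬(¬R ↓ M)) = ¬T = F
So #2 is false.

#3: Formalization: ((M ↑ (D ↔ V)) ↔ R) ↔ (¬V ∧ (¬D → ¬V))

D ↔ V = F ↔ T = F
M ↑ (D ↔ V) = T ↑ F = T
(M ↑ (D ↔ V)) ↔ R = T ↔ T = T
¬V = ¬T = F
¬D = ¬F = T
¬V = ¬T = F
¬D → ¬V = T → F = F
¬V ∧ (¬D → ¬V) = F ∧ F = F
((M ↑ (D ↔ V)) ↔ R) ↔ (¬V ∧ (¬D → ¬V)) = T ↔ F = F
Thus #3 is false.

0 of the 3 statements are true (none).

0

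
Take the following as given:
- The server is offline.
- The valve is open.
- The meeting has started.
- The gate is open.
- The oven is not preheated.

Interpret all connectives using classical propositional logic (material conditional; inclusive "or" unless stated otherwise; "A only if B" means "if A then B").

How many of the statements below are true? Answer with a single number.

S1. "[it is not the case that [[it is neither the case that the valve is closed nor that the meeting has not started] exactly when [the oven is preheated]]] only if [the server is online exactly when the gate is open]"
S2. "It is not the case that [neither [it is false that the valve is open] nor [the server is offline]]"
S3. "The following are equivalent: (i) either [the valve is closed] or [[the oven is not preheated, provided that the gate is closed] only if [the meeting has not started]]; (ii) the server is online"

Let Q = "the valve is open" (T), R = "the meeting has started" (T), U = "the oven is preheated" (F), P = "the server is online" (F), S = "the gate is open" (T).

S1: This is ¬((¬Q ↓ ¬R) ↔ U) → (P ↔ S).

¬Q = ¬T = F
¬R = ¬T = F
¬Q ↓ ¬R = F ↓ F = T
(¬Q ↓ ¬R) ↔ U = T ↔ F = F
¬((¬Q ↓ ¬R) ↔ U) = ¬F = T
P ↔ S = F ↔ T = F
¬((¬Q ↓ ¬R) ↔ U) → (P ↔ S) = T → F = F
Hence S1 is false.

S2: This is ¬(¬Q ↓ ¬P).

¬Q = ¬T = F
¬P = ¬F = T
¬Q ↓ ¬P = F ↓ T = F
¬(¬Q ↓ ¬P) = ¬F = T
Hence S2 is true.

S3: Parsed as (¬Q ∨ ((¬S → ¬U) → ¬R)) ↔ P

¬Q = ¬T = F
¬S = ¬T = F
¬U = ¬F = T
¬S → ¬U = F → T = T
¬R = ¬T = F
(¬S → ¬U) → ¬R = T → F = F
¬Q ∨ ((¬S → ¬U) → ¬R) = F ∨ F = F
(¬Q ∨ ((¬S → ¬U) → ¬R)) ↔ P = F ↔ F = T
So S3 is true.

True statements: 2 (S2, S3).

2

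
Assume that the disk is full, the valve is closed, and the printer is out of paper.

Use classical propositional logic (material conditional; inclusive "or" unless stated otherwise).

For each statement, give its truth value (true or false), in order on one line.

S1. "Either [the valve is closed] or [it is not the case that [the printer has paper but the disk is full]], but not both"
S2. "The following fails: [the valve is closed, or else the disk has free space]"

S1 false; S2 false

Let D = "the valve is open" (False), V = "the printer has paper" (False), G = "the disk is full" (True).

S1: In symbols: not D xor not (V and G)

not D = not False = True
V and G = False and True = False
not (V and G) = not False = True
not D xor not (V and G) = True xor True = False
Hence S1 is false.

S2: In symbols: not (not D or not G)

not D = not False = True
not G = not True = False
not D or not G = True or False = True
not (not D or not G) = not True = False
Thus S2 is false.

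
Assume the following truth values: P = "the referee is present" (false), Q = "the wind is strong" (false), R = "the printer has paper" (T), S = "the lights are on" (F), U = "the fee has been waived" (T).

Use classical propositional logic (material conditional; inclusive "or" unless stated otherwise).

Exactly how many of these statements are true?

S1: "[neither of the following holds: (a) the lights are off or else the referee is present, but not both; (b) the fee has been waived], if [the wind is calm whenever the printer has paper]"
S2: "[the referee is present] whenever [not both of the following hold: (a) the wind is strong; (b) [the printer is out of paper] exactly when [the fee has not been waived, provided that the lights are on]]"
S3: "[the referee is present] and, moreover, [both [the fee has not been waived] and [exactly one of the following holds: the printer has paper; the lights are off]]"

0

S1: This is (R -> ~Q) -> ((~S xor P) nor U).

~Q = ~F = T
R -> ~Q = T -> T = T
~S = ~F = T
~S xor P = T xor F = T
(~S xor P) nor U = T nor T = F
(R -> ~Q) -> ((~S xor P) nor U) = T -> F = F
So S1 is false.

S2: This is (Q nand (~R <-> (S -> ~U))) -> P.

~R = ~T = F
~U = ~T = F
S -> ~U = F -> F = T
~R <-> (S -> ~U) = F <-> T = F
Q nand (~R <-> (S -> ~U)) = F nand F = T
(Q nand (~R <-> (S -> ~U))) -> P = T -> F = F
Hence S2 is false.

S3: This is P & (~U & (R xor ~S)).

~U = ~T = F
~S = ~F = T
R xor ~S = T xor T = F
~U & (R xor ~S) = F & F = F
P & (~U & (R xor ~S)) = F & F = F
Thus S3 is false.

0 of the 3 statements are true (none).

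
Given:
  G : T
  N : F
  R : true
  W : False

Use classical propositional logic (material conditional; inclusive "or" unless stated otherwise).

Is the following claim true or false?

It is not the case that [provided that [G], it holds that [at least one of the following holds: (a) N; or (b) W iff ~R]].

Values: G=True, N=False, W=False, R=True.
Parsed as not (G -> (N or (W iff not R)))

not R = not True = False
W iff not R = False iff False = True
N or (W iff not R) = False or True = True
G -> (N or (W iff not R)) = True -> True = True
not (G -> (N or (W iff not R))) = not True = False

False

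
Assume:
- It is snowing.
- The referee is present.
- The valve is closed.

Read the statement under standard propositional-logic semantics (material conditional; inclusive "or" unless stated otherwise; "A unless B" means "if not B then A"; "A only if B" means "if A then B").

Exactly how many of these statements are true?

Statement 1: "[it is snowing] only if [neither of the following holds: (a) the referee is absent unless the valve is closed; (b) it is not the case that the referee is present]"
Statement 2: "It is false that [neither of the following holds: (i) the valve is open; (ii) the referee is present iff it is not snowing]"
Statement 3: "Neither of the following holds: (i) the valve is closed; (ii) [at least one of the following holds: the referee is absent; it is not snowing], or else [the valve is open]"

0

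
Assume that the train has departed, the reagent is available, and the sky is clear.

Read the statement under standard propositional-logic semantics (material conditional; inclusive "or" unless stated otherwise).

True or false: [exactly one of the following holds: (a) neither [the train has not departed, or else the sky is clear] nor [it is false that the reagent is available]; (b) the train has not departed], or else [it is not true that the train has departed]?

Let P = "the train has departed" (True), R = "the sky is overcast" (False), Q = "the reagent is available" (True).
This is (((not P or not R) nor not Q) xor not P) or not P.

not P = not True = False
not R = not False = True
not P or not R = False or True = True
not Q = not True = False
(not P or not R) nor not Q = True nor False = False
not P = not True = False
((not P or not R) nor not Q) xor not P = False xor False = False
not P = not True = False
(((not P or not R) nor not Q) xor not P) or not P = False or False = False

The statement is false.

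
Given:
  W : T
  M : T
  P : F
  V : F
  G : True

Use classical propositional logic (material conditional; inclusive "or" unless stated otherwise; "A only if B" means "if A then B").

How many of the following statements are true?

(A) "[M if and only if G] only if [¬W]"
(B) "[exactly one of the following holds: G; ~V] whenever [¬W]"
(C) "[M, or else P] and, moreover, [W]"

2

(A): Parsed as (M iff G) -> not W

M iff G = True iff True = True
not W = not True = False
(M iff G) -> not W = True -> False = False
Hence (A) is false.

(B): Formalization: not W -> (G xor not V)

not W = not True = False
not V = not False = True
G xor not V = True xor True = False
not W -> (G xor not V) = False -> False = True
So (B) is true.

(C): This is (M or P) and W.

M or P = True or False = True
(M or P) and W = True and True = True
Hence (C) is true.

Count: 2.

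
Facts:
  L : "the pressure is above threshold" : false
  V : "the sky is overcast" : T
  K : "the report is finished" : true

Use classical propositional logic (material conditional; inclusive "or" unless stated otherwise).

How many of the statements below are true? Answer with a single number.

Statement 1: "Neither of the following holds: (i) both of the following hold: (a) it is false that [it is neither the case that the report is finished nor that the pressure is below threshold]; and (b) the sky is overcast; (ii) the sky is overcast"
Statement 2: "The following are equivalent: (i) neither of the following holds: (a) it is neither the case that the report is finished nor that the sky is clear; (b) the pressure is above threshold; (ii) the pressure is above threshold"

0

Statement 1: Parsed as (not (K nor not L) and V) nor V

not L = not False = True
K nor not L = True nor True = False
not (K nor not L) = not False = True
not (K nor not L) and V = True and True = True
(not (K nor not L) and V) nor V = True nor True = False
Thus Statement 1 is false.

Statement 2: This is ((K nor not V) nor L) iff L.

not V = not True = False
K nor not V = True nor False = False
(K nor not V) nor L = False nor False = True
((K nor not V) nor L) iff L = True iff False = False
Hence Statement 2 is false.

True statements: 0 (none).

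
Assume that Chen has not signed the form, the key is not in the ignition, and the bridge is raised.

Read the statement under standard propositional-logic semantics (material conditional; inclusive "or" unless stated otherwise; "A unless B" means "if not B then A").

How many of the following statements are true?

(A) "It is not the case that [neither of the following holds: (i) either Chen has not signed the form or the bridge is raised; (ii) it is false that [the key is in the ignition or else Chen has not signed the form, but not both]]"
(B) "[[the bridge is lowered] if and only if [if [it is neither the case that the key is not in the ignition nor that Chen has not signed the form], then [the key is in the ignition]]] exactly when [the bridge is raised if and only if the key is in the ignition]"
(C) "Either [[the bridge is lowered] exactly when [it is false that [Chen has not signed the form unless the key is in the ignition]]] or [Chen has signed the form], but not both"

3

Let P = "Chen has signed the form" (F), R = "the bridge is raised" (T), Q = "the key is in the ignition" (F).

(A): Parsed as ¬((¬P ∨ R) ↓ ¬(Q ⊕ ¬P))

¬P = ¬F = T
¬P ∨ R = T ∨ T = T
¬P = ¬F = T
Q ⊕ ¬P = F ⊕ T = T
¬(Q ⊕ ¬P) = ¬T = F
(¬P ∨ R) ↓ ¬(Q ⊕ ¬P) = T ↓ F = F
¬((¬P ∨ R) ↓ ¬(Q ⊕ ¬P)) = ¬F = T
Hence (A) is true.

(B): This is (¬R ↔ ((¬Q ↓ ¬P) → Q)) ↔ (R ↔ Q).

¬R = ¬T = F
¬Q = ¬F = T
¬P = ¬F = T
¬Q ↓ ¬P = T ↓ T = F
(¬Q ↓ ¬P) → Q = F → F = T
¬R ↔ ((¬Q ↓ ¬P) → Q) = F ↔ T = F
R ↔ Q = T ↔ F = F
(¬R ↔ ((¬Q ↓ ¬P) → Q)) ↔ (R ↔ Q) = F ↔ F = T
Hence (B) is true.

(C): This is (¬R ↔ ¬(¬P ∨ Q)) ⊕ P.

¬R = ¬T = F
¬P = ¬F = T
¬P ∨ Q = T ∨ F = T
¬(¬P ∨ Q) = ¬T = F
¬R ↔ ¬(¬P ∨ Q) = F ↔ F = T
(¬R ↔ ¬(¬P ∨ Q)) ⊕ P = T ⊕ F = T
Hence (C) is true.

True statements: 3 ((A), (B), (C)).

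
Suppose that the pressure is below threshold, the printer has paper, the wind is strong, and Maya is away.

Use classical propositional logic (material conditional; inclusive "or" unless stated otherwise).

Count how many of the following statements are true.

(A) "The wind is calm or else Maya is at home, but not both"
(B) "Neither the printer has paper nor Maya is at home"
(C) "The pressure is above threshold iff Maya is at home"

1

Let G = "the wind is strong" (T), L = "Maya is at home" (F), N = "the printer has paper" (T), R = "the pressure is above threshold" (F).

(A): This is ~G xor L.

~G = ~T = F
~G xor L = F xor F = F
Hence (A) is false.

(B): Formalization: N nor L

N nor L = T nor F = F
Thus (B) is false.

(C): Parsed as R <-> L

R <-> L = F <-> F = T
So (C) is true.

True statements: 1.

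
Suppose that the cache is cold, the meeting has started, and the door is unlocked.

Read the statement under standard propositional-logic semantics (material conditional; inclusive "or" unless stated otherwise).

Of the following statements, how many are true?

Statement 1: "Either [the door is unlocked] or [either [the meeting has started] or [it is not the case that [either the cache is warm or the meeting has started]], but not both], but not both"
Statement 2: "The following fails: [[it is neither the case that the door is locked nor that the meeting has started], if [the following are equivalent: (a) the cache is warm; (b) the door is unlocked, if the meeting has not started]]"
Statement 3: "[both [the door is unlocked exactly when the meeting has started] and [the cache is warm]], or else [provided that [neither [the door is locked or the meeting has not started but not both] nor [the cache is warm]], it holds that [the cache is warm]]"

Let R = "the door is locked" (F), Q = "the meeting has started" (T), P = "the cache is warm" (F).

Statement 1: Formalization: ~R xor (Q xor ~(P | Q))

~R = ~F = T
P | Q = F | T = T
~(P | Q) = ~T = F
Q xor ~(P | Q) = T xor F = T
~R xor (Q xor ~(P | Q)) = T xor T = F
Hence Statement 1 is false.

Statement 2: Parsed as ~((P <-> (~Q -> ~R)) -> (R nor Q))

~Q = ~T = F
~R = ~F = T
~Q -> ~R = F -> T = T
P <-> (~Q -> ~R) = F <-> T = F
R nor Q = F nor T = F
(P <-> (~Q -> ~R)) -> (R nor Q) = F -> F = T
~((P <-> (~Q -> ~R)) -> (R nor Q)) = ~T = F
Hence Statement 2 is false.

Statement 3: In symbols: ((~R <-> Q) & P) | (((R xor ~Q) nor P) -> P)

~R = ~F = T
~R <-> Q = T <-> T = T
(~R <-> Q) & P = T & F = F
~Q = ~T = F
R xor ~Q = F xor F = F
(R xor ~Q) nor P = F nor F = T
((R xor ~Q) nor P) -> P = T -> F = F
((~R <-> Q) & P) | (((R xor ~Q) nor P) -> P) = F | F = F
Thus Statement 3 is false.

Count: 0.

0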